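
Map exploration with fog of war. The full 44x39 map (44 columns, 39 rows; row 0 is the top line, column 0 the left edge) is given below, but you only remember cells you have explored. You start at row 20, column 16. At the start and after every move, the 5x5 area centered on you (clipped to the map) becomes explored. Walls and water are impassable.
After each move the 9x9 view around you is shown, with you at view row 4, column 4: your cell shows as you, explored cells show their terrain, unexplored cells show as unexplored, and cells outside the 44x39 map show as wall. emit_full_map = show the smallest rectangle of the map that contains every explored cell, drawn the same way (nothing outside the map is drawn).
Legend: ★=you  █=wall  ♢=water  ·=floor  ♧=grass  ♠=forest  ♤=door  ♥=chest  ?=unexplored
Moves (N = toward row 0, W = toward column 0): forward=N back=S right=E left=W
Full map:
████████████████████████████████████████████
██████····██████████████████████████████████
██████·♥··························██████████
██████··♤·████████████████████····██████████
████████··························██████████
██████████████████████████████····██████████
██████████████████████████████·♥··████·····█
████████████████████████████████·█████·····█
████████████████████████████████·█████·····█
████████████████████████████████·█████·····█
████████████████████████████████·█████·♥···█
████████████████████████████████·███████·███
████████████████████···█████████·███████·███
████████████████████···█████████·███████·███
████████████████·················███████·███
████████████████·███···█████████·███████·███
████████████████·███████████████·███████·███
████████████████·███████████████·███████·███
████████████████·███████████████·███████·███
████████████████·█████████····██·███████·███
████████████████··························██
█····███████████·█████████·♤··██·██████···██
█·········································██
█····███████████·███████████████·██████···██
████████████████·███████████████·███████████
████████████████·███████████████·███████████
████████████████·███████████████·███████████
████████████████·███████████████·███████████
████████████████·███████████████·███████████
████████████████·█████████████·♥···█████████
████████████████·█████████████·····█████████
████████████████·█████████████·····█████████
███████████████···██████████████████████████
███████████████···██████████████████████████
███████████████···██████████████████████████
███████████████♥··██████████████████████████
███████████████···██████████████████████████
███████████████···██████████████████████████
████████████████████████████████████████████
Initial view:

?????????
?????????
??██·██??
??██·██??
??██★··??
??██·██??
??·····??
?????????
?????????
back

?????????
??██·██??
??██·██??
??██···??
??██★██??
??·····??
??██·██??
?????????
?????????

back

??██·██??
??██·██??
??██···??
??██·██??
??··★··??
??██·██??
??██·██??
?????????
?????????

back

??██·██??
??██···??
??██·██??
??·····??
??██★██??
??██·██??
??██·██??
?????????
?????????

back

??██···??
??██·██??
??·····??
??██·██??
??██★██??
??██·██??
??██·██??
?????????
?????????

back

??██·██??
??·····??
??██·██??
??██·██??
??██★██??
??██·██??
??██·██??
?????????
?????????

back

??·····??
??██·██??
??██·██??
??██·██??
??██★██??
??██·██??
??██·██??
?????????
?????????

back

??██·██??
??██·██??
??██·██??
??██·██??
??██★██??
??██·██??
??██·██??
?????????
?????????

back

??██·██??
??██·██??
??██·██??
??██·██??
??██★██??
??██·██??
??██·██??
?????????
?????????


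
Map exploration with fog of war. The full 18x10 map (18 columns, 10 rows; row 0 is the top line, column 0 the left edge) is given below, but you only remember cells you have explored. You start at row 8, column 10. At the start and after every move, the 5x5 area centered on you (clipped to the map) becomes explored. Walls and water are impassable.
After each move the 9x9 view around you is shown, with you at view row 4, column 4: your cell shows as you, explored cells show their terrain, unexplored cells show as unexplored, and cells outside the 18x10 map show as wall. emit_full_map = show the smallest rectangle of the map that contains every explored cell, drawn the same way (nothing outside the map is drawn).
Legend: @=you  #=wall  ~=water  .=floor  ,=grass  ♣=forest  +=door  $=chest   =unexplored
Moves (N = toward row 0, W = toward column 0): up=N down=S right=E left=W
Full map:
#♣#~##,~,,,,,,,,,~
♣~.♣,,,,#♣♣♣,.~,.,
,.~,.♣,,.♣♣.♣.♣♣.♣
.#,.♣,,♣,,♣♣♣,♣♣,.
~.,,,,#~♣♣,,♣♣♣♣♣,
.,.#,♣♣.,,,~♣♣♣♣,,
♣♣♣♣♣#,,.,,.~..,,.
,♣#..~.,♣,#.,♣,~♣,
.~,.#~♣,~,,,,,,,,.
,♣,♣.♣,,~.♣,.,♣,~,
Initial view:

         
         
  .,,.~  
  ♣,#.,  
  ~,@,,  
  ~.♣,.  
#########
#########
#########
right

         
         
 .,,.~.  
 ♣,#.,♣  
 ~,,@,,  
 ~.♣,.,  
#########
#########
#########

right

         
         
.,,.~..  
♣,#.,♣,  
~,,,@,,  
~.♣,.,♣  
#########
#########
#########

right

         
         
,,.~..,  
,#.,♣,~  
,,,,@,,  
.♣,.,♣,  
#########
#########
#########

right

        #
        #
,.~..,, #
#.,♣,~♣ #
,,,,@,, #
♣,.,♣,~ #
#########
#########
#########

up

        #
        #
  ♣♣♣♣, #
,.~..,, #
#.,♣@~♣ #
,,,,,,, #
♣,.,♣,~ #
#########
#########

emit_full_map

    ♣♣♣♣,
.,,.~..,,
♣,#.,♣@~♣
~,,,,,,,,
~.♣,.,♣,~

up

        #
        #
  ♣♣♣♣♣ #
  ♣♣♣♣, #
,.~.@,, #
#.,♣,~♣ #
,,,,,,, #
♣,.,♣,~ #
#########

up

        #
        #
  ♣,♣♣, #
  ♣♣♣♣♣ #
  ♣♣@♣, #
,.~..,, #
#.,♣,~♣ #
,,,,,,, #
♣,.,♣,~ #

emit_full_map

    ♣,♣♣,
    ♣♣♣♣♣
    ♣♣@♣,
.,,.~..,,
♣,#.,♣,~♣
~,,,,,,,,
~.♣,.,♣,~


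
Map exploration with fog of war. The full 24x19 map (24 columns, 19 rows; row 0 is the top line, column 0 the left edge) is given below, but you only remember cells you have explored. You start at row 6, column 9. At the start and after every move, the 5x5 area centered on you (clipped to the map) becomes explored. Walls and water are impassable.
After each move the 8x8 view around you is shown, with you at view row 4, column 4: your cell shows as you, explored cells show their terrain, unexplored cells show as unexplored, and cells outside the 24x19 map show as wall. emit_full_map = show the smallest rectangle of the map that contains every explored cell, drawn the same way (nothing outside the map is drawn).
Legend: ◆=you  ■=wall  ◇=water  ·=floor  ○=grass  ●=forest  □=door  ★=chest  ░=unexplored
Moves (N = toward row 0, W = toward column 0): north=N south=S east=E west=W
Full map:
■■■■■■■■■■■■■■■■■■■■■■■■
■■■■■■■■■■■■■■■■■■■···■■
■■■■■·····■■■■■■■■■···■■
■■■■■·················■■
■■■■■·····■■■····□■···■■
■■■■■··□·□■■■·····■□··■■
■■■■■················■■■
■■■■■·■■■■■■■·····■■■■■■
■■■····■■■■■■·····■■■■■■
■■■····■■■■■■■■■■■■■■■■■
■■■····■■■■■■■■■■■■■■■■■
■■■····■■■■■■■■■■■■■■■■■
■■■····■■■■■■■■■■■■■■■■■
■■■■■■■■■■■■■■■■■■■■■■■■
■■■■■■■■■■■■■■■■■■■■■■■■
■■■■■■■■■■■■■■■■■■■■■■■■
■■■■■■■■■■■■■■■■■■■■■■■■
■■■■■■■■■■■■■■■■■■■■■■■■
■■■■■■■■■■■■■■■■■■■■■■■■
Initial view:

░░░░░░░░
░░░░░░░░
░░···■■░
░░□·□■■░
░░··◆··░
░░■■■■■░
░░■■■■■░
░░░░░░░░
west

░░░░░░░░
░░░░░░░░
░░····■■
░░·□·□■■
░░··◆···
░░■■■■■■
░░·■■■■■
░░░░░░░░

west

░░░░░░░░
░░░░░░░░
░░·····■
░░··□·□■
░░··◆···
░░·■■■■■
░░··■■■■
░░░░░░░░

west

░░░░░░░░
░░░░░░░░
░░■·····
░░■··□·□
░░■·◆···
░░■·■■■■
░░···■■■
░░░░░░░░

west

░░░░░░░░
░░░░░░░░
░░■■····
░░■■··□·
░░■■◆···
░░■■·■■■
░░····■■
░░░░░░░░

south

░░░░░░░░
░░■■····
░░■■··□·
░░■■····
░░■■◆■■■
░░····■■
░░····■░
░░░░░░░░

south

░░■■····
░░■■··□·
░░■■····
░░■■·■■■
░░··◆·■■
░░····■░
░░····■░
░░░░░░░░

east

░■■·····
░■■··□·□
░■■·····
░■■·■■■■
░···◆■■■
░····■■░
░····■■░
░░░░░░░░

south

░■■··□·□
░■■·····
░■■·■■■■
░····■■■
░···◆■■░
░····■■░
░░···■■░
░░░░░░░░

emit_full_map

■■·····■■
■■··□·□■■
■■·······
■■·■■■■■■
····■■■■■
···◆■■░░░
····■■░░░
░···■■░░░

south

░■■·····
░■■·■■■■
░····■■■
░····■■░
░···◆■■░
░░···■■░
░░···■■░
░░░░░░░░

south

░■■·■■■■
░····■■■
░····■■░
░····■■░
░░··◆■■░
░░···■■░
░░■■■■■░
░░░░░░░░

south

░····■■■
░····■■░
░····■■░
░░···■■░
░░··◆■■░
░░■■■■■░
░░■■■■■░
░░░░░░░░

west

░░····■■
░░····■■
░░····■■
░░····■■
░░··◆·■■
░░■■■■■■
░░■■■■■■
░░░░░░░░

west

░░░····■
░░░····■
░░■····■
░░■····■
░░■·◆··■
░░■■■■■■
░░■■■■■■
░░░░░░░░

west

■░░░····
■░░░····
■░■■····
■░■■····
■░■■◆···
■░■■■■■■
■░■■■■■■
■░░░░░░░

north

■░░░■■·■
■░░░····
■░■■····
■░■■····
■░■■◆···
■░■■····
■░■■■■■■
■░■■■■■■

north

■░░░■■··
■░░░■■·■
■░■■····
■░■■····
■░■■◆···
■░■■····
■░■■····
■░■■■■■■

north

■░░░■■··
■░░░■■··
■░■■■■·■
■░■■····
■░■■◆···
■░■■····
■░■■····
■░■■····

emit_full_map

░░■■·····■■
░░■■··□·□■■
░░■■·······
■■■■·■■■■■■
■■····■■■■■
■■◆···■■░░░
■■····■■░░░
■■····■■░░░
■■····■■░░░
■■■■■■■■░░░
■■■■■■■■░░░

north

■░░░■■··
■░░░■■··
■░■■■■··
■░■■■■·■
■░■■◆···
■░■■····
■░■■····
■░■■····

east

░░░■■···
░░░■■··□
░■■■■···
░■■■■·■■
░■■·◆··■
░■■····■
░■■····■
░■■····■

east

░░■■····
░░■■··□·
■■■■····
■■■■·■■■
■■··◆·■■
■■····■■
■■····■■
■■····■■

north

░░░░░░░░
░░■■····
░░■■··□·
■■■■····
■■■■◆■■■
■■····■■
■■····■■
■■····■■

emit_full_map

░░■■·····■■
░░■■··□·□■■
■■■■·······
■■■■◆■■■■■■
■■····■■■■■
■■····■■░░░
■■····■■░░░
■■····■■░░░
■■····■■░░░
■■■■■■■■░░░
■■■■■■■■░░░

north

░░░░░░░░
░░░░░░░░
░░■■····
░░■■··□·
■■■■◆···
■■■■·■■■
■■····■■
■■····■■

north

░░░░░░░░
░░░░░░░░
░░■■···░
░░■■····
░░■■◆·□·
■■■■····
■■■■·■■■
■■····■■

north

░░░░░░░░
░░░░░░░░
░░■■···░
░░■■···░
░░■■◆···
░░■■··□·
■■■■····
■■■■·■■■

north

■■■■■■■■
░░░░░░░░
░░■■■■■░
░░■■···░
░░■■◆··░
░░■■····
░░■■··□·
■■■■····

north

■■■■■■■■
■■■■■■■■
░░■■■■■░
░░■■■■■░
░░■■◆··░
░░■■···░
░░■■····
░░■■··□·

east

■■■■■■■■
■■■■■■■■
░■■■■■■░
░■■■■■■░
░■■·◆··░
░■■····░
░■■·····
░■■··□·□

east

■■■■■■■■
■■■■■■■■
■■■■■■■░
■■■■■■■░
■■··◆··░
■■·····░
■■·····■
■■··□·□■

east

■■■■■■■■
■■■■■■■■
■■■■■■■░
■■■■■■■░
■···◆·■░
■······░
■·····■■
■··□·□■■

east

■■■■■■■■
■■■■■■■■
■■■■■■■░
■■■■■■■░
····◆■■░
·······░
·····■■░
··□·□■■░

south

■■■■■■■■
■■■■■■■░
■■■■■■■░
·····■■░
····◆··░
·····■■░
··□·□■■░
·······░

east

■■■■■■■■
■■■■■■░░
■■■■■■■░
····■■■░
····◆··░
····■■■░
·□·□■■■░
······░░

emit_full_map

░░■■■■■■■■■░
░░■■■■■■■■■■
░░■■·····■■■
░░■■·····◆··
░░■■·····■■■
░░■■··□·□■■■
■■■■·······░
■■■■·■■■■■■░
■■····■■■■■░
■■····■■░░░░
■■····■■░░░░
■■····■■░░░░
■■····■■░░░░
■■■■■■■■░░░░
■■■■■■■■░░░░

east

■■■■■■■■
■■■■■░░░
■■■■■■■░
···■■■■░
····◆··░
···■■■·░
□·□■■■·░
·····░░░

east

■■■■■■■■
■■■■░░░░
■■■■■■■░
··■■■■■░
····◆··░
··■■■··░
·□■■■··░
····░░░░

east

■■■■■■■■
■■■░░░░░
■■■■■■■░
·■■■■■■░
····◆··░
·■■■···░
□■■■···░
···░░░░░

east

■■■■■■■■
■■░░░░░░
■■■■■■■░
■■■■■■■░
····◆··░
■■■····░
■■■····░
··░░░░░░

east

■■■■■■■■
■░░░░░░░
■■■■■■■░
■■■■■■■░
····◆··░
■■····□░
■■·····░
·░░░░░░░

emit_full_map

░░■■■■■■■■■░░░░░░
░░■■■■■■■■■■■■■■■
░░■■·····■■■■■■■■
░░■■··········◆··
░░■■·····■■■····□
░░■■··□·□■■■·····
■■■■·······░░░░░░
■■■■·■■■■■■░░░░░░
■■····■■■■■░░░░░░
■■····■■░░░░░░░░░
■■····■■░░░░░░░░░
■■····■■░░░░░░░░░
■■····■■░░░░░░░░░
■■■■■■■■░░░░░░░░░
■■■■■■■■░░░░░░░░░

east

■■■■■■■■
░░░░░░░░
■■■■■■■░
■■■■■■■░
····◆··░
■····□■░
■·····■░
░░░░░░░░

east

■■■■■■■■
░░░░░░░░
■■■■■■·░
■■■■■■·░
····◆··░
····□■·░
·····■□░
░░░░░░░░

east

■■■■■■■■
░░░░░░░░
■■■■■··░
■■■■■··░
····◆··░
···□■··░
····■□·░
░░░░░░░░

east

■■■■■■■■
░░░░░░░░
■■■■···░
■■■■···░
····◆··░
··□■···░
···■□··░
░░░░░░░░

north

■■■■■■■■
■■■■■■■■
░░■■■■■░
■■■■···░
■■■■◆··░
·······░
··□■···░
···■□··░

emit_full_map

░░■■■■■■■■■░░░░░■■■■■
░░■■■■■■■■■■■■■■■■···
░░■■·····■■■■■■■■■◆··
░░■■·················
░░■■·····■■■····□■···
░░■■··□·□■■■·····■□··
■■■■·······░░░░░░░░░░
■■■■·■■■■■■░░░░░░░░░░
■■····■■■■■░░░░░░░░░░
■■····■■░░░░░░░░░░░░░
■■····■■░░░░░░░░░░░░░
■■····■■░░░░░░░░░░░░░
■■····■■░░░░░░░░░░░░░
■■■■■■■■░░░░░░░░░░░░░
■■■■■■■■░░░░░░░░░░░░░


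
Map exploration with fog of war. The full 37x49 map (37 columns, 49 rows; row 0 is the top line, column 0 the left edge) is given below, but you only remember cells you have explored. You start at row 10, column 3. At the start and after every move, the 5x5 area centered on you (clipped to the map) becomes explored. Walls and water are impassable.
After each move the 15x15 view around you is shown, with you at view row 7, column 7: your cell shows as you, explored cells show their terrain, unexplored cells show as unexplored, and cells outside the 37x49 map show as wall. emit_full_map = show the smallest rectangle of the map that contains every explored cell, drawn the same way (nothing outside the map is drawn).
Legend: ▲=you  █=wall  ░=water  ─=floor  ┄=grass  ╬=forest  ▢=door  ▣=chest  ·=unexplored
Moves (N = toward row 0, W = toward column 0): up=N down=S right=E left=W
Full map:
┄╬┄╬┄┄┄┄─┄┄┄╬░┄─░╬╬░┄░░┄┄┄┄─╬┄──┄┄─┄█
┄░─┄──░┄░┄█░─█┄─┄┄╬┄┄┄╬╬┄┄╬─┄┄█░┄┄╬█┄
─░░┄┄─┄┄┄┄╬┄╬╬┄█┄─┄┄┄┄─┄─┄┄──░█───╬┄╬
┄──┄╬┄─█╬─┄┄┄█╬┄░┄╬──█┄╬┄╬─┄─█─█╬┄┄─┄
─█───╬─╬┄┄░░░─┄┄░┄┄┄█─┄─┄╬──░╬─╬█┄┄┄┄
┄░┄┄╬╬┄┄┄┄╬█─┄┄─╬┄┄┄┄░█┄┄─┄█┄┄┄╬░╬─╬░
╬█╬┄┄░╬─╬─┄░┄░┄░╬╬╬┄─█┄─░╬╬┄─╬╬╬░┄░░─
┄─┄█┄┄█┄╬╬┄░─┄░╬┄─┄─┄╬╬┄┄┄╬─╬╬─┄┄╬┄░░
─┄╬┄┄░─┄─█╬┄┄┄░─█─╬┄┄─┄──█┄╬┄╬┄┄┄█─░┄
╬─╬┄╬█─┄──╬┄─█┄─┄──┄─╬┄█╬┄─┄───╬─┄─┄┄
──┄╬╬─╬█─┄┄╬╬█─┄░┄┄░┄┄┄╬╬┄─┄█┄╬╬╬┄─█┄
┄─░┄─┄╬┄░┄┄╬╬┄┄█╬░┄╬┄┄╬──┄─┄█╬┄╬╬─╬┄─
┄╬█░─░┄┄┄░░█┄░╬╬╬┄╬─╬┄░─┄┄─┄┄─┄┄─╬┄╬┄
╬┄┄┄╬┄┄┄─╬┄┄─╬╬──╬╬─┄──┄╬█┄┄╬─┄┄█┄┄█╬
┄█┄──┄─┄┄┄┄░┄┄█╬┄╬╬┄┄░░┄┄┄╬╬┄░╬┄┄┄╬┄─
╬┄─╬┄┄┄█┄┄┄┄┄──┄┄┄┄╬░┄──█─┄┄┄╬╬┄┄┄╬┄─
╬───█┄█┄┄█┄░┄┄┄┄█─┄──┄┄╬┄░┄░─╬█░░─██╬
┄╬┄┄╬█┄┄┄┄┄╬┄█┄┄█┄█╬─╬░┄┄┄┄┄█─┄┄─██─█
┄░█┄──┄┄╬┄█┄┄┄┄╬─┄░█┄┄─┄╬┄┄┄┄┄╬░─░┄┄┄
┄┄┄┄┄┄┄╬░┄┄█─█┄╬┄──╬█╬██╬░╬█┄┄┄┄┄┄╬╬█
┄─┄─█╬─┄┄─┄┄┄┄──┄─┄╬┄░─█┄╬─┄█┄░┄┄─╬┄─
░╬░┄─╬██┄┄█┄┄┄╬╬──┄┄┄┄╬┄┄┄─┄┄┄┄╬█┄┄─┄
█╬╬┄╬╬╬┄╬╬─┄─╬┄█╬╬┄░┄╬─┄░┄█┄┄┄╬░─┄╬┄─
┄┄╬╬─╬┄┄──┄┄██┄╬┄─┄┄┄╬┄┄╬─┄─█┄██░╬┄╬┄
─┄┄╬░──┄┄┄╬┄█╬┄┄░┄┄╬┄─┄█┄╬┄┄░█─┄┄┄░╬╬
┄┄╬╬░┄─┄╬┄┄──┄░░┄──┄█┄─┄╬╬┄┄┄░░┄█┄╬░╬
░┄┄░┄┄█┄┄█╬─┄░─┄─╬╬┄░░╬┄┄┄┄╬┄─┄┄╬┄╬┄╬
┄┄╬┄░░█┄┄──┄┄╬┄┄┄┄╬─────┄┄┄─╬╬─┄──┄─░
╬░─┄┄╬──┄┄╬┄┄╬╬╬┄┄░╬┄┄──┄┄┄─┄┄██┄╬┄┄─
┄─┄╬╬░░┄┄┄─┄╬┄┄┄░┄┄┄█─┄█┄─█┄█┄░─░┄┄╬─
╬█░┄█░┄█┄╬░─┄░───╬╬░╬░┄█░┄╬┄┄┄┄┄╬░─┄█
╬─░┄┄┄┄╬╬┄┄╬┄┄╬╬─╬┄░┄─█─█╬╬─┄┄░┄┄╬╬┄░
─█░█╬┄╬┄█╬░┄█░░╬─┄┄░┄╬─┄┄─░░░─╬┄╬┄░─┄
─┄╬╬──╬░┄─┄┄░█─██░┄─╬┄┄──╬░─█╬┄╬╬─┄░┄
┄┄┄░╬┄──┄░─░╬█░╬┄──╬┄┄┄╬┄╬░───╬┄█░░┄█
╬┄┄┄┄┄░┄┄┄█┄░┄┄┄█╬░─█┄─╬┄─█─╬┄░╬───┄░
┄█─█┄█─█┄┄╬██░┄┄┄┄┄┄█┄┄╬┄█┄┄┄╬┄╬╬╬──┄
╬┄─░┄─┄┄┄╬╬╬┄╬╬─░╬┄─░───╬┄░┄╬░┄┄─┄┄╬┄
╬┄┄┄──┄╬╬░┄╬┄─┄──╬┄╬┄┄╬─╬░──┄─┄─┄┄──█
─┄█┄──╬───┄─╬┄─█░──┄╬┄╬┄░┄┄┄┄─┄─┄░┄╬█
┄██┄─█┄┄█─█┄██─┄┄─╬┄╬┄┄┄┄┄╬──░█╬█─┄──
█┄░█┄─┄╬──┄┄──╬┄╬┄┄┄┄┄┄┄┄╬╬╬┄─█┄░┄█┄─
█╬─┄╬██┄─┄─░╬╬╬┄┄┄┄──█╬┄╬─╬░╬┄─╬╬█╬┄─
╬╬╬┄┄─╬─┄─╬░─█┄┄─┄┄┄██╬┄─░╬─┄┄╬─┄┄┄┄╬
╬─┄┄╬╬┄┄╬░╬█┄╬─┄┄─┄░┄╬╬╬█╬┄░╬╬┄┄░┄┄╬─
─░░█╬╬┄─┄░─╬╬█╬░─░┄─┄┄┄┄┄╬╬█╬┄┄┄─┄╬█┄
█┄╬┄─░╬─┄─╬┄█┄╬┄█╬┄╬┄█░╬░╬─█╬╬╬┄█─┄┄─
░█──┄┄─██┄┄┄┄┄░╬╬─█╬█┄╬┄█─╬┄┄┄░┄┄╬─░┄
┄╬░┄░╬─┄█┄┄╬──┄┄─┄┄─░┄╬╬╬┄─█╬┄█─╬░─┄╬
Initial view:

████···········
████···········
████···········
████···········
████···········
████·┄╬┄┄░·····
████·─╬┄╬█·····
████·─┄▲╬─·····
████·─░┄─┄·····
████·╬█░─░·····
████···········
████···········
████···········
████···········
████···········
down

████···········
████···········
████···········
████···········
████·┄╬┄┄░·····
████·─╬┄╬█·····
████·─┄╬╬─·····
████·─░▲─┄·····
████·╬█░─░·····
████·┄┄┄╬┄·····
████···········
████···········
████···········
████···········
████···········

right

███············
███············
███············
███············
███·┄╬┄┄░······
███·─╬┄╬█─·····
███·─┄╬╬─╬·····
███·─░┄▲┄╬·····
███·╬█░─░┄·····
███·┄┄┄╬┄┄·····
███············
███············
███············
███············
███············

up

███············
███············
███············
███············
███············
███·┄╬┄┄░─·····
███·─╬┄╬█─·····
███·─┄╬▲─╬·····
███·─░┄─┄╬·····
███·╬█░─░┄·····
███·┄┄┄╬┄┄·····
███············
███············
███············
███············

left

████···········
████···········
████···········
████···········
████···········
████·┄╬┄┄░─····
████·─╬┄╬█─····
████·─┄▲╬─╬····
████·─░┄─┄╬····
████·╬█░─░┄····
████·┄┄┄╬┄┄····
████···········
████···········
████···········
████···········

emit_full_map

┄╬┄┄░─
─╬┄╬█─
─┄▲╬─╬
─░┄─┄╬
╬█░─░┄
┄┄┄╬┄┄

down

████···········
████···········
████···········
████···········
████·┄╬┄┄░─····
████·─╬┄╬█─····
████·─┄╬╬─╬····
████·─░▲─┄╬····
████·╬█░─░┄····
████·┄┄┄╬┄┄····
████···········
████···········
████···········
████···········
████···········

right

███············
███············
███············
███············
███·┄╬┄┄░─·····
███·─╬┄╬█─·····
███·─┄╬╬─╬·····
███·─░┄▲┄╬·····
███·╬█░─░┄·····
███·┄┄┄╬┄┄·····
███············
███············
███············
███············
███············

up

███············
███············
███············
███············
███············
███·┄╬┄┄░─·····
███·─╬┄╬█─·····
███·─┄╬▲─╬·····
███·─░┄─┄╬·····
███·╬█░─░┄·····
███·┄┄┄╬┄┄·····
███············
███············
███············
███············

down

███············
███············
███············
███············
███·┄╬┄┄░─·····
███·─╬┄╬█─·····
███·─┄╬╬─╬·····
███·─░┄▲┄╬·····
███·╬█░─░┄·····
███·┄┄┄╬┄┄·····
███············
███············
███············
███············
███············

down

███············
███············
███············
███·┄╬┄┄░─·····
███·─╬┄╬█─·····
███·─┄╬╬─╬·····
███·─░┄─┄╬·····
███·╬█░▲░┄·····
███·┄┄┄╬┄┄·····
███··┄──┄─·····
███············
███············
███············
███············
███············

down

███············
███············
███·┄╬┄┄░─·····
███·─╬┄╬█─·····
███·─┄╬╬─╬·····
███·─░┄─┄╬·····
███·╬█░─░┄·····
███·┄┄┄▲┄┄·····
███··┄──┄─·····
███··─╬┄┄┄·····
███············
███············
███············
███············
███············

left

████···········
████···········
████·┄╬┄┄░─····
████·─╬┄╬█─····
████·─┄╬╬─╬····
████·─░┄─┄╬····
████·╬█░─░┄····
████·┄┄▲╬┄┄····
████·█┄──┄─····
████·┄─╬┄┄┄····
████···········
████···········
████···········
████···········
████···········

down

████···········
████·┄╬┄┄░─····
████·─╬┄╬█─····
████·─┄╬╬─╬····
████·─░┄─┄╬····
████·╬█░─░┄····
████·┄┄┄╬┄┄····
████·█┄▲─┄─····
████·┄─╬┄┄┄····
████·───█┄·····
████···········
████···········
████···········
████···········
████···········

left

█████··········
█████·┄╬┄┄░─···
█████·─╬┄╬█─···
█████·─┄╬╬─╬···
█████·─░┄─┄╬···
█████┄╬█░─░┄···
█████╬┄┄┄╬┄┄···
█████┄█▲──┄─···
█████╬┄─╬┄┄┄···
█████╬───█┄····
█████··········
█████··········
█████··········
█████··········
█████··········

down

█████·┄╬┄┄░─···
█████·─╬┄╬█─···
█████·─┄╬╬─╬···
█████·─░┄─┄╬···
█████┄╬█░─░┄···
█████╬┄┄┄╬┄┄···
█████┄█┄──┄─···
█████╬┄▲╬┄┄┄···
█████╬───█┄····
█████┄╬┄┄╬·····
█████··········
█████··········
█████··········
█████··········
█████··········

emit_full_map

·┄╬┄┄░─
·─╬┄╬█─
·─┄╬╬─╬
·─░┄─┄╬
┄╬█░─░┄
╬┄┄┄╬┄┄
┄█┄──┄─
╬┄▲╬┄┄┄
╬───█┄·
┄╬┄┄╬··


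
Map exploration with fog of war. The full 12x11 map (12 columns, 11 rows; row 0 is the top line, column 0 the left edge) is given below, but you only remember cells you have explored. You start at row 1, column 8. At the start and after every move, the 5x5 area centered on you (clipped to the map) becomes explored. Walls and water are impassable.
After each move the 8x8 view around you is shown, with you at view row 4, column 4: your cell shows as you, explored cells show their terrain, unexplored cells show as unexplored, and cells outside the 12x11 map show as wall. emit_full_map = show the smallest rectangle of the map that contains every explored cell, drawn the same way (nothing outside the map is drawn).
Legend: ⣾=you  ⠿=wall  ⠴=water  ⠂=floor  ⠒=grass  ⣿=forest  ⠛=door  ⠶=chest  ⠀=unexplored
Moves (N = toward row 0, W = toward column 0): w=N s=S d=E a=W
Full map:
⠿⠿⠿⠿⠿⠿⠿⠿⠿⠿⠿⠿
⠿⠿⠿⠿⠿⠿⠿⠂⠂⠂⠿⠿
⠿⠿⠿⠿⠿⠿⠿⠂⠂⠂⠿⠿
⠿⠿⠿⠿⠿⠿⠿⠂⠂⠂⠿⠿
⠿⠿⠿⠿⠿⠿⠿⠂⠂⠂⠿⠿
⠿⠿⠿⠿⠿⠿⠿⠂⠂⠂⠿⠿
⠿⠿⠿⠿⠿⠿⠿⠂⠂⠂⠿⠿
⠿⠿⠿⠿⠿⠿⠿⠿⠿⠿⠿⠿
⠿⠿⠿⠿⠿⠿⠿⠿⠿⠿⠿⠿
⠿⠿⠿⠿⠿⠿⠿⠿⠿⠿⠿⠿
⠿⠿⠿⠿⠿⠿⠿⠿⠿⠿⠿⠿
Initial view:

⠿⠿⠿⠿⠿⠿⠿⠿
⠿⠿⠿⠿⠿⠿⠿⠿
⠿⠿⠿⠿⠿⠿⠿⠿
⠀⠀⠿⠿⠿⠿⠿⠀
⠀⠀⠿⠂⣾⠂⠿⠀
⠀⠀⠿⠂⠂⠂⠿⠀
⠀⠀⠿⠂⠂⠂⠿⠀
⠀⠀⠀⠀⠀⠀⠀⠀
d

⠿⠿⠿⠿⠿⠿⠿⠿
⠿⠿⠿⠿⠿⠿⠿⠿
⠿⠿⠿⠿⠿⠿⠿⠿
⠀⠿⠿⠿⠿⠿⠿⠿
⠀⠿⠂⠂⣾⠿⠿⠿
⠀⠿⠂⠂⠂⠿⠿⠿
⠀⠿⠂⠂⠂⠿⠿⠿
⠀⠀⠀⠀⠀⠀⠀⠿

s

⠿⠿⠿⠿⠿⠿⠿⠿
⠿⠿⠿⠿⠿⠿⠿⠿
⠀⠿⠿⠿⠿⠿⠿⠿
⠀⠿⠂⠂⠂⠿⠿⠿
⠀⠿⠂⠂⣾⠿⠿⠿
⠀⠿⠂⠂⠂⠿⠿⠿
⠀⠀⠂⠂⠂⠿⠿⠿
⠀⠀⠀⠀⠀⠀⠀⠿

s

⠿⠿⠿⠿⠿⠿⠿⠿
⠀⠿⠿⠿⠿⠿⠿⠿
⠀⠿⠂⠂⠂⠿⠿⠿
⠀⠿⠂⠂⠂⠿⠿⠿
⠀⠿⠂⠂⣾⠿⠿⠿
⠀⠀⠂⠂⠂⠿⠿⠿
⠀⠀⠂⠂⠂⠿⠿⠿
⠀⠀⠀⠀⠀⠀⠀⠿

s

⠀⠿⠿⠿⠿⠿⠿⠿
⠀⠿⠂⠂⠂⠿⠿⠿
⠀⠿⠂⠂⠂⠿⠿⠿
⠀⠿⠂⠂⠂⠿⠿⠿
⠀⠀⠂⠂⣾⠿⠿⠿
⠀⠀⠂⠂⠂⠿⠿⠿
⠀⠀⠂⠂⠂⠿⠿⠿
⠀⠀⠀⠀⠀⠀⠀⠿

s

⠀⠿⠂⠂⠂⠿⠿⠿
⠀⠿⠂⠂⠂⠿⠿⠿
⠀⠿⠂⠂⠂⠿⠿⠿
⠀⠀⠂⠂⠂⠿⠿⠿
⠀⠀⠂⠂⣾⠿⠿⠿
⠀⠀⠂⠂⠂⠿⠿⠿
⠀⠀⠿⠿⠿⠿⠿⠿
⠀⠀⠀⠀⠀⠀⠀⠿

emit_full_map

⠿⠿⠿⠿⠿⠿
⠿⠂⠂⠂⠿⠿
⠿⠂⠂⠂⠿⠿
⠿⠂⠂⠂⠿⠿
⠀⠂⠂⠂⠿⠿
⠀⠂⠂⣾⠿⠿
⠀⠂⠂⠂⠿⠿
⠀⠿⠿⠿⠿⠿

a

⠀⠀⠿⠂⠂⠂⠿⠿
⠀⠀⠿⠂⠂⠂⠿⠿
⠀⠀⠿⠂⠂⠂⠿⠿
⠀⠀⠿⠂⠂⠂⠿⠿
⠀⠀⠿⠂⣾⠂⠿⠿
⠀⠀⠿⠂⠂⠂⠿⠿
⠀⠀⠿⠿⠿⠿⠿⠿
⠀⠀⠀⠀⠀⠀⠀⠀

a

⠀⠀⠀⠿⠂⠂⠂⠿
⠀⠀⠀⠿⠂⠂⠂⠿
⠀⠀⠿⠿⠂⠂⠂⠿
⠀⠀⠿⠿⠂⠂⠂⠿
⠀⠀⠿⠿⣾⠂⠂⠿
⠀⠀⠿⠿⠂⠂⠂⠿
⠀⠀⠿⠿⠿⠿⠿⠿
⠀⠀⠀⠀⠀⠀⠀⠀

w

⠀⠀⠀⠿⠿⠿⠿⠿
⠀⠀⠀⠿⠂⠂⠂⠿
⠀⠀⠿⠿⠂⠂⠂⠿
⠀⠀⠿⠿⠂⠂⠂⠿
⠀⠀⠿⠿⣾⠂⠂⠿
⠀⠀⠿⠿⠂⠂⠂⠿
⠀⠀⠿⠿⠂⠂⠂⠿
⠀⠀⠿⠿⠿⠿⠿⠿

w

⠿⠿⠿⠿⠿⠿⠿⠿
⠀⠀⠀⠿⠿⠿⠿⠿
⠀⠀⠿⠿⠂⠂⠂⠿
⠀⠀⠿⠿⠂⠂⠂⠿
⠀⠀⠿⠿⣾⠂⠂⠿
⠀⠀⠿⠿⠂⠂⠂⠿
⠀⠀⠿⠿⠂⠂⠂⠿
⠀⠀⠿⠿⠂⠂⠂⠿

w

⠿⠿⠿⠿⠿⠿⠿⠿
⠿⠿⠿⠿⠿⠿⠿⠿
⠀⠀⠿⠿⠿⠿⠿⠿
⠀⠀⠿⠿⠂⠂⠂⠿
⠀⠀⠿⠿⣾⠂⠂⠿
⠀⠀⠿⠿⠂⠂⠂⠿
⠀⠀⠿⠿⠂⠂⠂⠿
⠀⠀⠿⠿⠂⠂⠂⠿

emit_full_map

⠿⠿⠿⠿⠿⠿⠿
⠿⠿⠂⠂⠂⠿⠿
⠿⠿⣾⠂⠂⠿⠿
⠿⠿⠂⠂⠂⠿⠿
⠿⠿⠂⠂⠂⠿⠿
⠿⠿⠂⠂⠂⠿⠿
⠿⠿⠂⠂⠂⠿⠿
⠿⠿⠿⠿⠿⠿⠿
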